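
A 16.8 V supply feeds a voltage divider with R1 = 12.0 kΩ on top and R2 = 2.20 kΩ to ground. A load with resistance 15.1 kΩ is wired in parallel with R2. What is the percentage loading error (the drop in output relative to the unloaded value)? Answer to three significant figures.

11.0 %

The divider's output (Thévenin) resistance is R1‖R2 = 1.859 kΩ.
Fractional drop under load = R_th/(R_th + R_L) = 1.859 / (1.859 + 15.1) = 0.1096.
So the output falls by 11.0 %.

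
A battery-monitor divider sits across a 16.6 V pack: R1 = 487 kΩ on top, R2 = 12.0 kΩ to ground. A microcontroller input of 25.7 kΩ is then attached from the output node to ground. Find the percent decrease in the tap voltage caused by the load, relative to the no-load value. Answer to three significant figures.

31.3 %

The divider's output (Thévenin) resistance is R1‖R2 = 11.71 kΩ.
Fractional drop under load = R_th/(R_th + R_L) = 11.71 / (11.71 + 25.7) = 0.3130.
So the output falls by 31.3 %.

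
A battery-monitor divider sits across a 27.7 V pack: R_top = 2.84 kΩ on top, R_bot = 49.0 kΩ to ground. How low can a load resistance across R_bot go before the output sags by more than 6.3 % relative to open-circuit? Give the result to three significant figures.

R_L(min) ≈ 39.9 kΩ

Output resistance R_th = R_top‖R_bot = (2.84 × 49.0)/51.84 = 2.684 kΩ.
The fractional drop is R_th/(R_th + R_L); requiring this ≤ 0.0630 gives R_L ≥ R_th(1/0.0630 − 1) = 2.684 × 14.87 = 39.9 kΩ.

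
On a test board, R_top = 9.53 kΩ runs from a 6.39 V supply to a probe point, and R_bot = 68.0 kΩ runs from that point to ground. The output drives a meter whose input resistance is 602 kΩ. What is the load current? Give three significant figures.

R_bot‖R_L = 61.10 kΩ; V_out = 6.39 × 61.10/70.63 = 5.528 V.
I_L = V_out / R_L = 5.528 / 602 kΩ = 9.18 µA.

I_L ≈ 9.18 µA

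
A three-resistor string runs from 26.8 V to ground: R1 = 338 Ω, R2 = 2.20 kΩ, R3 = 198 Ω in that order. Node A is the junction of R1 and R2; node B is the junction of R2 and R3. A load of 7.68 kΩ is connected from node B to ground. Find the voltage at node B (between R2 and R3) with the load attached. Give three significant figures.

V ≈ 1.89 V

At node B, R3 is in parallel with the load: R3‖R_L = 193.0 Ω.
Below node A the resistance is R2 + (R3‖R_L) = 2393 Ω, so V_A = 26.8 × 2393/2731 = 23.48 V.
Then V_B = V_A × (R3‖R_L)/(R2 + R3‖R_L) = 23.48 × 193.0/2393 = 1.89 V.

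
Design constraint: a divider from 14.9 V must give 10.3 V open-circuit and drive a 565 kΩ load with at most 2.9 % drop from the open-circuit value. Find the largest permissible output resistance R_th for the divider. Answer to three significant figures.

R_th ≤ 16.9 kΩ

Loading drop = R_th/(R_th + R_L) ≤ 0.0290, so R_th ≤ R_L · ε/(1−ε) = 565 kΩ × 0.0290/0.9710 = 16.9 kΩ.
(Any R1, R2 with R2/(R1+R2) = 0.691 and R1‖R2 ≤ 16.9 kΩ will meet the spec.)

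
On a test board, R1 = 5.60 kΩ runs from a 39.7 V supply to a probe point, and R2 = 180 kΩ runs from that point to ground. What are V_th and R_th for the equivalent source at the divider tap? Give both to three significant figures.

V_th = 38.5 V, R_th = 5.43 kΩ

V_th is the open-circuit tap voltage: 39.7 × 180/(5.60 + 180) = 38.5 V.
With the supply zeroed, R1 and R2 appear in parallel from the tap: R_th = R1‖R2 = (5.60 × 180)/185.6 = 5.43 kΩ.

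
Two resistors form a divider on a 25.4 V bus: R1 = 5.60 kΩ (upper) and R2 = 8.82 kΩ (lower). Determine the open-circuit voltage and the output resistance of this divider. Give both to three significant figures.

V_th is the open-circuit tap voltage: 25.4 × 8.82/(5.60 + 8.82) = 15.5 V.
With the supply zeroed, R1 and R2 appear in parallel from the tap: R_th = R1‖R2 = (5.60 × 8.82)/14.42 = 3.43 kΩ.

V_th = 15.5 V, R_th = 3.43 kΩ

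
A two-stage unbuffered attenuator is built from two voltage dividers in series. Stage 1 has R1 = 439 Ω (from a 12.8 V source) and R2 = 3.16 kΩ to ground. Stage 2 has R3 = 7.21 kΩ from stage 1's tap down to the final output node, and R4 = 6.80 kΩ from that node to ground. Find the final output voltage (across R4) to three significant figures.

Stage 2 presents R3+R4 = 14010 Ω as a load on stage 1's tap.
Stage 1's lower leg becomes R2‖(R3+R4) = 2578 Ω, so V_mid = 12.8 × 2578/3017 = 10.94 V.
Stage 2 is itself unloaded: V_out = V_mid × R4/(R3+R4) = 10.94 × 6800/14010 = 5.31 V.

V_out ≈ 5.31 V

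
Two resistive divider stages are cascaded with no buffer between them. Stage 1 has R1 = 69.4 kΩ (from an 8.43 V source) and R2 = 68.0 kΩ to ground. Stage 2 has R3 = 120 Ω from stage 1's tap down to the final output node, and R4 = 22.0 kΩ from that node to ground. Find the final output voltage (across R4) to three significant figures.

Stage 2 presents R3+R4 = 22120 Ω as a load on stage 1's tap.
Stage 1's lower leg becomes R2‖(R3+R4) = 16690 Ω, so V_mid = 8.43 × 16690/86090 = 1.634 V.
Stage 2 is itself unloaded: V_out = V_mid × R4/(R3+R4) = 1.634 × 22000/22120 = 1.63 V.

V_out ≈ 1.63 V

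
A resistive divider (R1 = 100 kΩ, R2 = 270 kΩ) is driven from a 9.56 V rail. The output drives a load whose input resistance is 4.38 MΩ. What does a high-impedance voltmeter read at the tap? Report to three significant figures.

The load sits in parallel with R2: R2‖R_L = (270 × 4380) / (270 + 4380) = 254.3 kΩ.
V_out = 9.56 × 254.3 / (100 + 254.3) = 9.56 × 254.3/354.3 = 6.86 V.
(Unloaded it would have been 6.98 V.)

V_out ≈ 6.86 V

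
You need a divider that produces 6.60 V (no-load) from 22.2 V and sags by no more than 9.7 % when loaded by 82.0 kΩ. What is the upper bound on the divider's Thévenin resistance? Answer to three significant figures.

R_th ≤ 8.81 kΩ

Loading drop = R_th/(R_th + R_L) ≤ 0.0970, so R_th ≤ R_L · ε/(1−ε) = 82.0 kΩ × 0.0970/0.9030 = 8.81 kΩ.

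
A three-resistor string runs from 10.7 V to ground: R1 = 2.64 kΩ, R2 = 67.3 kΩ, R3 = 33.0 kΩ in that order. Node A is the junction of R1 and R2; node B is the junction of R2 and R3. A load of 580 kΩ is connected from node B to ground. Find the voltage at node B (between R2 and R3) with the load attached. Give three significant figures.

V ≈ 3.30 V

At node B, R3 is in parallel with the load: R3‖R_L = 31.22 kΩ.
Below node A the resistance is R2 + (R3‖R_L) = 98.52 kΩ, so V_A = 10.7 × 98.52/101.2 = 10.42 V.
Then V_B = V_A × (R3‖R_L)/(R2 + R3‖R_L) = 10.42 × 31.22/98.52 = 3.30 V.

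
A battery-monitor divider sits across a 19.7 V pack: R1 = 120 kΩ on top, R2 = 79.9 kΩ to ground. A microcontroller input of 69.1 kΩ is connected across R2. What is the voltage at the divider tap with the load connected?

V_out ≈ 4.65 V

The load sits in parallel with R2: R2‖R_L = (79.9 × 69.1) / (79.9 + 69.1) = 37.05 kΩ.
V_out = 19.7 × 37.05 / (120 + 37.05) = 19.7 × 37.05/157.1 = 4.65 V.
(Unloaded it would have been 7.87 V.)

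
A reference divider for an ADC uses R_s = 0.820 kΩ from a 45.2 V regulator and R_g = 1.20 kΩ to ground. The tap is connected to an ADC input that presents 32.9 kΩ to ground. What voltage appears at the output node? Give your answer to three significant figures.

The load sits in parallel with R_g: R_g‖R_L = (1200 × 32900) / (1200 + 32900) = 1158 Ω.
V_out = 45.2 × 1158 / (820 + 1158) = 45.2 × 1158/1978 = 26.5 V.
(Unloaded it would have been 26.9 V.)

V_out ≈ 26.5 V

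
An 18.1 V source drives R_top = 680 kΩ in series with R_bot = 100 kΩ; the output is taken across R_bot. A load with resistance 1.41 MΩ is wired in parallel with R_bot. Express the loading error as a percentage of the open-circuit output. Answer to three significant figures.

5.82 %

The divider's output (Thévenin) resistance is R_top‖R_bot = 87.18 kΩ.
Fractional drop under load = R_th/(R_th + R_L) = 87.18 / (87.18 + 1410) = 0.05823.
So the output falls by 5.82 %.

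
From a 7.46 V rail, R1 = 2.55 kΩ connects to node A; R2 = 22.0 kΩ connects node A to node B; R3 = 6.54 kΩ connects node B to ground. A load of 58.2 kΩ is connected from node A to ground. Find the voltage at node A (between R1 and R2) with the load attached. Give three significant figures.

V ≈ 6.58 V

Below node A the series string R2+R3 = 28.54 kΩ sits in parallel with the 58.2 kΩ load: 19.15 kΩ.
V_A = 7.46 × 19.15/(2.55 + 19.15) = 6.58 V.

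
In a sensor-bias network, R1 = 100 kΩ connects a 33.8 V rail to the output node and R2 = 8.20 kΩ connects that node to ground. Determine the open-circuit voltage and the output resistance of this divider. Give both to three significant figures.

V_th is the open-circuit tap voltage: 33.8 × 8.20/(100 + 8.20) = 2.56 V.
With the supply zeroed, R1 and R2 appear in parallel from the tap: R_th = R1‖R2 = (100 × 8.20)/108.2 = 7.58 kΩ.

V_th = 2.56 V, R_th = 7.58 kΩ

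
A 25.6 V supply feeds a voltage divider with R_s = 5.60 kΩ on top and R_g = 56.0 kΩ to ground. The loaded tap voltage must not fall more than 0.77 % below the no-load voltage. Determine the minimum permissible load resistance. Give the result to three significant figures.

R_L(min) ≈ 656 kΩ

Output resistance R_th = R_s‖R_g = (5.60 × 56.0)/61.60 = 5.091 kΩ.
The fractional drop is R_th/(R_th + R_L); requiring this ≤ 0.00770 gives R_L ≥ R_th(1/0.00770 − 1) = 5.091 × 128.9 = 656 kΩ.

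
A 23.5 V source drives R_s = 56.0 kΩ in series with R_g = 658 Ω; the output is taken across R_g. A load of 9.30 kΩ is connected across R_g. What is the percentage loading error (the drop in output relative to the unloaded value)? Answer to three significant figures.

6.54 %

The divider's output (Thévenin) resistance is R_s‖R_g = 650.4 Ω.
Fractional drop under load = R_th/(R_th + R_L) = 650.4 / (650.4 + 9300) = 0.06536.
So the output falls by 6.54 %.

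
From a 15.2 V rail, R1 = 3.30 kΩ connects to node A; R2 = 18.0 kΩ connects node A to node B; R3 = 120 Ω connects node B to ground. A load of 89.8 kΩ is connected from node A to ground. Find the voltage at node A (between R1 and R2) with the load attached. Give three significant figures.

Below node A the series string R2+R3 = 18120 Ω sits in parallel with the 89800 Ω load: 15080 Ω.
V_A = 15.2 × 15080/(3300 + 15080) = 12.5 V.

V ≈ 12.5 V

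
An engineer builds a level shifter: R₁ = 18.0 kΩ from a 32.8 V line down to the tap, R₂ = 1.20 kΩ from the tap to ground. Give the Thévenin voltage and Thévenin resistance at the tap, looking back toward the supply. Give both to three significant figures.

V_th is the open-circuit tap voltage: 32.8 × 1.20/(18.0 + 1.20) = 2.05 V.
With the supply zeroed, R₁ and R₂ appear in parallel from the tap: R_th = R₁‖R₂ = (18.0 × 1.20)/19.20 = 1.12 kΩ.

V_th = 2.05 V, R_th = 1.12 kΩ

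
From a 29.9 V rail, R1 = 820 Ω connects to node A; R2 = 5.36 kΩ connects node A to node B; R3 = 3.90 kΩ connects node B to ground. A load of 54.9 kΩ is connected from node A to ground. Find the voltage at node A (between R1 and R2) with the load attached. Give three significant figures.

V ≈ 27.1 V

Below node A the series string R2+R3 = 9260 Ω sits in parallel with the 54900 Ω load: 7924 Ω.
V_A = 29.9 × 7924/(820 + 7924) = 27.1 V.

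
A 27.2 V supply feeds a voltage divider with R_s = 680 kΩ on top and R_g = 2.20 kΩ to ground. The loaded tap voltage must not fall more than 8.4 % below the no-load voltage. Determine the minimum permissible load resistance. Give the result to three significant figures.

Output resistance R_th = R_s‖R_g = (680 × 2.20)/682.2 = 2.193 kΩ.
The fractional drop is R_th/(R_th + R_L); requiring this ≤ 0.0840 gives R_L ≥ R_th(1/0.0840 − 1) = 2.193 × 10.90 = 23.9 kΩ.

R_L(min) ≈ 23.9 kΩ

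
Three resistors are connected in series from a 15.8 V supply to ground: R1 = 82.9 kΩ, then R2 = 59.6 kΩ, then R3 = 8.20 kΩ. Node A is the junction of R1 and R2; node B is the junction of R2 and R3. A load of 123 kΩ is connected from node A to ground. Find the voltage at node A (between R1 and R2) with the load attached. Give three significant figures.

V ≈ 5.45 V

Below node A the series string R2+R3 = 67.80 kΩ sits in parallel with the 123 kΩ load: 43.71 kΩ.
V_A = 15.8 × 43.71/(82.9 + 43.71) = 5.45 V.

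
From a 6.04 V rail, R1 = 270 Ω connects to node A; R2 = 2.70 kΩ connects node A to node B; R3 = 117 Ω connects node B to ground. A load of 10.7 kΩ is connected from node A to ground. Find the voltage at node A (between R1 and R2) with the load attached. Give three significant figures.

V ≈ 5.39 V

Below node A the series string R2+R3 = 2817 Ω sits in parallel with the 10700 Ω load: 2230 Ω.
V_A = 6.04 × 2230/(270 + 2230) = 5.39 V.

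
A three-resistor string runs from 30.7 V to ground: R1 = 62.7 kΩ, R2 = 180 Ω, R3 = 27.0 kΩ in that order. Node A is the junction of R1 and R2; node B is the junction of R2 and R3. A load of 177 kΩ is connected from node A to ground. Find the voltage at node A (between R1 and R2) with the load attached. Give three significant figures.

V ≈ 8.39 V

Below node A the series string R2+R3 = 27180 Ω sits in parallel with the 177000 Ω load: 23560 Ω.
V_A = 30.7 × 23560/(62700 + 23560) = 8.39 V.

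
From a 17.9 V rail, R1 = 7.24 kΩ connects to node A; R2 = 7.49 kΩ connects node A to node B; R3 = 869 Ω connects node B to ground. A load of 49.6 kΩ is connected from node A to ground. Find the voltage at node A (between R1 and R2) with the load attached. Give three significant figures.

Below node A the series string R2+R3 = 8359 Ω sits in parallel with the 49600 Ω load: 7153 Ω.
V_A = 17.9 × 7153/(7240 + 7153) = 8.90 V.

V ≈ 8.90 V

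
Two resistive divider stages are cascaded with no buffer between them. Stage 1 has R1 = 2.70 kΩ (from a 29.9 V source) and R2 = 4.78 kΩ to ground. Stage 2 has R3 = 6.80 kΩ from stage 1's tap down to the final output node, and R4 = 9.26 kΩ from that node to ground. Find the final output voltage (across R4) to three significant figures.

V_out ≈ 9.95 V

Stage 2 presents R3+R4 = 16.06 kΩ as a load on stage 1's tap.
Stage 1's lower leg becomes R2‖(R3+R4) = 3.684 kΩ, so V_mid = 29.9 × 3.684/6.384 = 17.25 V.
Stage 2 is itself unloaded: V_out = V_mid × R4/(R3+R4) = 17.25 × 9.26/16.06 = 9.95 V.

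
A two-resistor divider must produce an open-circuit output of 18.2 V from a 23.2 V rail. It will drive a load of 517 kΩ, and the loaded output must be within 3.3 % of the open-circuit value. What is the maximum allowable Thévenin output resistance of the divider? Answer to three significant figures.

Loading drop = R_th/(R_th + R_L) ≤ 0.0330, so R_th ≤ R_L · ε/(1−ε) = 517 kΩ × 0.0330/0.9670 = 17.6 kΩ.

R_th ≤ 17.6 kΩ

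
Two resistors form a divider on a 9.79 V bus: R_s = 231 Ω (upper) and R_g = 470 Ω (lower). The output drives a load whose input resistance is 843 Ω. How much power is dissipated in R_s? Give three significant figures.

P ≈ 78.0 mW

Total resistance from the source is R_s + (R_g‖R_L) = 532.8 Ω, so I = 9.79/532.8 Ω = 18.38 mA.
P = I²·R_s = (18.38 mA)² × 231 Ω = 78.0 mW.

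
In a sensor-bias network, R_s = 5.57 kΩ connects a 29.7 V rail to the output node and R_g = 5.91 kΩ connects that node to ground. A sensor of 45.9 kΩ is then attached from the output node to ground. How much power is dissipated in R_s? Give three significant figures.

P ≈ 42.1 mW

Total resistance from the source is R_s + (R_g‖R_L) = 10.81 kΩ, so I = 29.7/10.81 kΩ = 2.749 mA.
P = I²·R_s = (2.749 mA)² × 5.57 kΩ = 42.1 mW.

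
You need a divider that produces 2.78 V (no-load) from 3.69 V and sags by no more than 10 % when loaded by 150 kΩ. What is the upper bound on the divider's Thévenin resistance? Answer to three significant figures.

Loading drop = R_th/(R_th + R_L) ≤ 0.100, so R_th ≤ R_L · ε/(1−ε) = 150 kΩ × 0.100/0.9000 = 16.7 kΩ.
(Any R1, R2 with R2/(R1+R2) = 0.753 and R1‖R2 ≤ 16.7 kΩ will meet the spec.)

R_th ≤ 16.7 kΩ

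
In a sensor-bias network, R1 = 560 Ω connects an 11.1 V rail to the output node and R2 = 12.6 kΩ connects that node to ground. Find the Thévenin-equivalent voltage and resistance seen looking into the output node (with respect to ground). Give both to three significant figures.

V_th is the open-circuit tap voltage: 11.1 × 12600/(560 + 12600) = 10.6 V.
With the supply zeroed, R1 and R2 appear in parallel from the tap: R_th = R1‖R2 = (560 × 12600)/13160 = 536 Ω.

V_th = 10.6 V, R_th = 536 Ω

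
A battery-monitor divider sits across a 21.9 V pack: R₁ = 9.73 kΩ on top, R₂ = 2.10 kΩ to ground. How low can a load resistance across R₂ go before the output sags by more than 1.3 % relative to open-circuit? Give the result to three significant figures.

Output resistance R_th = R₁‖R₂ = (9.73 × 2.10)/11.83 = 1.727 kΩ.
The fractional drop is R_th/(R_th + R_L); requiring this ≤ 0.0130 gives R_L ≥ R_th(1/0.0130 − 1) = 1.727 × 75.92 = 131 kΩ.

R_L(min) ≈ 131 kΩ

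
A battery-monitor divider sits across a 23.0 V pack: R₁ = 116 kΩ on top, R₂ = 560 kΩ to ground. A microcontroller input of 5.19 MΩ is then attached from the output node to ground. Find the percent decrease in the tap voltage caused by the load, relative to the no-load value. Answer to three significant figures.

The divider's output (Thévenin) resistance is R₁‖R₂ = 96.09 kΩ.
Fractional drop under load = R_th/(R_th + R_L) = 96.09 / (96.09 + 5190) = 0.01818.
So the output falls by 1.82 %.

1.82 %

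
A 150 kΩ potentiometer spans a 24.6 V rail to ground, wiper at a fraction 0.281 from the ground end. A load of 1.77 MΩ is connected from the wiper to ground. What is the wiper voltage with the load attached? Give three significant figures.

V ≈ 6.80 V

The wiper splits the pot into (1−α)R = 107.8 kΩ above and αR = 42.15 kΩ below.
Lower section ‖ load = 41.17 kΩ.
V_wiper = 24.6 × 41.17/(107.8 + 41.17) = 6.80 V.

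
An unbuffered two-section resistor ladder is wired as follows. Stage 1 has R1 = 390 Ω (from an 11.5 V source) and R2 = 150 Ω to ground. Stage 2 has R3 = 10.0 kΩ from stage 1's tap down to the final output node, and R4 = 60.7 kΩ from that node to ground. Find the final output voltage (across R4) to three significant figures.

Stage 2 presents R3+R4 = 70700 Ω as a load on stage 1's tap.
Stage 1's lower leg becomes R2‖(R3+R4) = 149.7 Ω, so V_mid = 11.5 × 149.7/539.7 = 3.190 V.
Stage 2 is itself unloaded: V_out = V_mid × R4/(R3+R4) = 3.190 × 60700/70700 = 2.74 V.

V_out ≈ 2.74 V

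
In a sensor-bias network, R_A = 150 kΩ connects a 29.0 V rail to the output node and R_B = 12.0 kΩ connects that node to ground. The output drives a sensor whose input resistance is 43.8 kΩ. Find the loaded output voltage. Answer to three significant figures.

The load sits in parallel with R_B: R_B‖R_L = (12.0 × 43.8) / (12.0 + 43.8) = 9.419 kΩ.
V_out = 29.0 × 9.419 / (150 + 9.419) = 29.0 × 9.419/159.4 = 1.71 V.

V_out ≈ 1.71 V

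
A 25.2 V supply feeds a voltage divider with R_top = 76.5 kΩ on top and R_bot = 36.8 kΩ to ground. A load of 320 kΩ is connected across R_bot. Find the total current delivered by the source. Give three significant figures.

R_bot‖R_L = 33.00 kΩ, so the source sees R_top + R_bot‖R_L = 109.5 kΩ.
I = 25.2 V / 109.5 kΩ = 0.230 mA.

I ≈ 0.230 mA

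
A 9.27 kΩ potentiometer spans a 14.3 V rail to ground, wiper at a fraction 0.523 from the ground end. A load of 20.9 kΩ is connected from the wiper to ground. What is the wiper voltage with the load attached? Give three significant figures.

The wiper splits the pot into (1−α)R = 4.422 kΩ above and αR = 4.848 kΩ below.
Lower section ‖ load = 3.935 kΩ.
V_wiper = 14.3 × 3.935/(4.422 + 3.935) = 6.73 V.

V ≈ 6.73 V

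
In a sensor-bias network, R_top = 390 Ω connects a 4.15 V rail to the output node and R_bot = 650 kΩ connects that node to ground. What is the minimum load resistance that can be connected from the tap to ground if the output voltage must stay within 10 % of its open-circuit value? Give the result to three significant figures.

R_L(min) ≈ 3.51 kΩ

Output resistance R_th = R_top‖R_bot = (390 × 650000)/650400 = 389.8 Ω.
The fractional drop is R_th/(R_th + R_L); requiring this ≤ 0.100 gives R_L ≥ R_th(1/0.100 − 1) = 389.8 × 9.000 = 3.51 kΩ.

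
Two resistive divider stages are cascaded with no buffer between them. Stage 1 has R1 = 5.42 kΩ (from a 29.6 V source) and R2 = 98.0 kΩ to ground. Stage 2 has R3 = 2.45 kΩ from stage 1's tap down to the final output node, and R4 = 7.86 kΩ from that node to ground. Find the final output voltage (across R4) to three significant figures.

V_out ≈ 14.3 V

Stage 2 presents R3+R4 = 10.31 kΩ as a load on stage 1's tap.
Stage 1's lower leg becomes R2‖(R3+R4) = 9.329 kΩ, so V_mid = 29.6 × 9.329/14.75 = 18.72 V.
Stage 2 is itself unloaded: V_out = V_mid × R4/(R3+R4) = 18.72 × 7.86/10.31 = 14.3 V.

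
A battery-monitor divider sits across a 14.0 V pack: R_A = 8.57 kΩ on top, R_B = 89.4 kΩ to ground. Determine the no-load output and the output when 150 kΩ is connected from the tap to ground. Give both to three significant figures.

Unloaded: 12.8 V; loaded: 12.1 V

Open-circuit: V = 14.0 × 89.4/(8.57 + 89.4) = 12.8 V.
With the load, R_B becomes R_B‖R_L = 56.02 kΩ, so V = 14.0 × 56.02/64.59 = 12.1 V.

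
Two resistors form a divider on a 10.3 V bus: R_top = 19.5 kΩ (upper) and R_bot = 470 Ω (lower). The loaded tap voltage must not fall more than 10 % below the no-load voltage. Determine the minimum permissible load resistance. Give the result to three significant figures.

R_L(min) ≈ 4.13 kΩ

Output resistance R_th = R_top‖R_bot = (19500 × 470)/19970 = 458.9 Ω.
The fractional drop is R_th/(R_th + R_L); requiring this ≤ 0.100 gives R_L ≥ R_th(1/0.100 − 1) = 458.9 × 9.000 = 4.13 kΩ.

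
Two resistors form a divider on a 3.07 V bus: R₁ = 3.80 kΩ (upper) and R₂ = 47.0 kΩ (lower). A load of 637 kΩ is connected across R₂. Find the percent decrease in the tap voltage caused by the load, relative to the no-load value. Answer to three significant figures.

The divider's output (Thévenin) resistance is R₁‖R₂ = 3.516 kΩ.
Fractional drop under load = R_th/(R_th + R_L) = 3.516 / (3.516 + 637) = 0.005489.
So the output falls by 0.549 %.

0.549 %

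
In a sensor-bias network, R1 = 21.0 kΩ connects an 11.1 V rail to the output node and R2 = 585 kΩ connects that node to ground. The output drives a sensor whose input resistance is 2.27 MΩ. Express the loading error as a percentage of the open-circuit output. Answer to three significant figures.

0.885 %

The divider's output (Thévenin) resistance is R1‖R2 = 20.27 kΩ.
Fractional drop under load = R_th/(R_th + R_L) = 20.27 / (20.27 + 2270) = 0.008851.
So the output falls by 0.885 %.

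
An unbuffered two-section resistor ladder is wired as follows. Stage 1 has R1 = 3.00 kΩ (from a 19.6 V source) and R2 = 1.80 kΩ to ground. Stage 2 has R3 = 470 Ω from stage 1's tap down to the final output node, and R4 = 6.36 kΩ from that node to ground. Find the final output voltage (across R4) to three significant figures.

Stage 2 presents R3+R4 = 6830 Ω as a load on stage 1's tap.
Stage 1's lower leg becomes R2‖(R3+R4) = 1425 Ω, so V_mid = 19.6 × 1425/4425 = 6.311 V.
Stage 2 is itself unloaded: V_out = V_mid × R4/(R3+R4) = 6.311 × 6360/6830 = 5.88 V.

V_out ≈ 5.88 V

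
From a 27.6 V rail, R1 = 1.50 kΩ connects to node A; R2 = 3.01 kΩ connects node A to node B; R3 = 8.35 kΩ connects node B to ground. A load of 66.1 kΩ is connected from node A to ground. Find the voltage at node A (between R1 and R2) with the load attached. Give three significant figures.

Below node A the series string R2+R3 = 11.36 kΩ sits in parallel with the 66.1 kΩ load: 9.694 kΩ.
V_A = 27.6 × 9.694/(1.50 + 9.694) = 23.9 V.

V ≈ 23.9 V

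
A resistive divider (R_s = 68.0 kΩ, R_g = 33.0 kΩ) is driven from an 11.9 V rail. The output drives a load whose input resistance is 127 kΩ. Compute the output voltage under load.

V_out ≈ 3.31 V

The load sits in parallel with R_g: R_g‖R_L = (33.0 × 127) / (33.0 + 127) = 26.19 kΩ.
V_out = 11.9 × 26.19 / (68.0 + 26.19) = 11.9 × 26.19/94.19 = 3.31 V.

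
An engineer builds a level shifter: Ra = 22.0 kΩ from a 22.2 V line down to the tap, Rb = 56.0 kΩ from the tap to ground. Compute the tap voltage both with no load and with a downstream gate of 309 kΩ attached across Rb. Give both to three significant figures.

Unloaded: 15.9 V; loaded: 15.2 V

Open-circuit: V = 22.2 × 56.0/(22.0 + 56.0) = 15.9 V.
With the load, Rb becomes Rb‖R_L = 47.41 kΩ, so V = 22.2 × 47.41/69.41 = 15.2 V.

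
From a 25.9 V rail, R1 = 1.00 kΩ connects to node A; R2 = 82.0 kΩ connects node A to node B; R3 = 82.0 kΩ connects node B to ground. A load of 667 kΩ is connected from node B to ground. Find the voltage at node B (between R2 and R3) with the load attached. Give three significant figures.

At node B, R3 is in parallel with the load: R3‖R_L = 73.02 kΩ.
Below node A the resistance is R2 + (R3‖R_L) = 155.0 kΩ, so V_A = 25.9 × 155.0/156.0 = 25.73 V.
Then V_B = V_A × (R3‖R_L)/(R2 + R3‖R_L) = 25.73 × 73.02/155.0 = 12.1 V.

V ≈ 12.1 V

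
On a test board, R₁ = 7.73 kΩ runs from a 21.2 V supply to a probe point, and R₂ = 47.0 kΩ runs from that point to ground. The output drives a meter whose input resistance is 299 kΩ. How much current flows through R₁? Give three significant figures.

I ≈ 0.439 mA

R₂‖R_L = 40.62 kΩ, so the source sees R₁ + R₂‖R_L = 48.35 kΩ.
I = 21.2 V / 48.35 kΩ = 0.439 mA.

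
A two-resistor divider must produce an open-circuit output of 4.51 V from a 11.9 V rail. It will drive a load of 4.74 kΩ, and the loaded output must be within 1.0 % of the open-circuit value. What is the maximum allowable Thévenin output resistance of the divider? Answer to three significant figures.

Loading drop = R_th/(R_th + R_L) ≤ 0.0100, so R_th ≤ R_L · ε/(1−ε) = 4.74 kΩ × 0.0100/0.9900 = 47.9 Ω.

R_th ≤ 47.9 Ω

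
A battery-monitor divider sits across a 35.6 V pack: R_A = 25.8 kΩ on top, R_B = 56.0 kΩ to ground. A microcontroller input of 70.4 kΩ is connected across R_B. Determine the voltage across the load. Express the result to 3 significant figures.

V_out ≈ 19.5 V

The load sits in parallel with R_B: R_B‖R_L = (56.0 × 70.4) / (56.0 + 70.4) = 31.19 kΩ.
V_out = 35.6 × 31.19 / (25.8 + 31.19) = 35.6 × 31.19/56.99 = 19.5 V.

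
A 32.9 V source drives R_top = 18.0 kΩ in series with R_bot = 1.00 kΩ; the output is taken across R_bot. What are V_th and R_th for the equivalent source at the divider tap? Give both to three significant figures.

V_th is the open-circuit tap voltage: 32.9 × 1.00/(18.0 + 1.00) = 1.73 V.
With the supply zeroed, R_top and R_bot appear in parallel from the tap: R_th = R_top‖R_bot = (18.0 × 1.00)/19.00 = 947 Ω.

V_th = 1.73 V, R_th = 947 Ω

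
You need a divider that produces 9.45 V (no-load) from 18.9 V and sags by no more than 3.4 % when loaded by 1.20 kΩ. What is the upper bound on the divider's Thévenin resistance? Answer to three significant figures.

R_th ≤ 42.2 Ω

Loading drop = R_th/(R_th + R_L) ≤ 0.0340, so R_th ≤ R_L · ε/(1−ε) = 1.20 kΩ × 0.0340/0.9660 = 42.2 Ω.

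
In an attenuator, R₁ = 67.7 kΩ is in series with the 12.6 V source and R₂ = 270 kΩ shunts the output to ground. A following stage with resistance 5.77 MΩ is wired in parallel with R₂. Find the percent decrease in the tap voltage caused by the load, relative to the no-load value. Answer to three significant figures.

0.929 %

The divider's output (Thévenin) resistance is R₁‖R₂ = 54.13 kΩ.
Fractional drop under load = R_th/(R_th + R_L) = 54.13 / (54.13 + 5770) = 0.009294.
So the output falls by 0.929 %.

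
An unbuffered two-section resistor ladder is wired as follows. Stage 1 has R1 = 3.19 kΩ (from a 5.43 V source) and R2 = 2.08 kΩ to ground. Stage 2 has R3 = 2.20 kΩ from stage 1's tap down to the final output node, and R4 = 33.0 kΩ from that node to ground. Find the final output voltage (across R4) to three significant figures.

V_out ≈ 1.94 V

Stage 2 presents R3+R4 = 35.20 kΩ as a load on stage 1's tap.
Stage 1's lower leg becomes R2‖(R3+R4) = 1.964 kΩ, so V_mid = 5.43 × 1.964/5.154 = 2.069 V.
Stage 2 is itself unloaded: V_out = V_mid × R4/(R3+R4) = 2.069 × 33.0/35.20 = 1.94 V.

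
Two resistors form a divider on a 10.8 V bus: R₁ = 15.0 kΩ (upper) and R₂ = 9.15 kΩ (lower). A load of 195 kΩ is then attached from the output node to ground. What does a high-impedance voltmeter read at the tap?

V_out ≈ 3.98 V

The load sits in parallel with R₂: R₂‖R_L = (9.15 × 195) / (9.15 + 195) = 8.740 kΩ.
V_out = 10.8 × 8.740 / (15.0 + 8.740) = 10.8 × 8.740/23.74 = 3.98 V.
(Unloaded it would have been 4.09 V.)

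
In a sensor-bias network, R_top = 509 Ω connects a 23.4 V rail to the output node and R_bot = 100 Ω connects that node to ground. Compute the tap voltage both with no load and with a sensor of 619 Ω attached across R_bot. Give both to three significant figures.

Open-circuit: V = 23.4 × 100/(509 + 100) = 3.84 V.
With the load, R_bot becomes R_bot‖R_L = 86.09 Ω, so V = 23.4 × 86.09/595.1 = 3.39 V.

Unloaded: 3.84 V; loaded: 3.39 V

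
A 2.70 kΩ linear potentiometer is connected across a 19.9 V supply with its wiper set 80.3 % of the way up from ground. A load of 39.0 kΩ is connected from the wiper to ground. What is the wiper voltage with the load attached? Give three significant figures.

V ≈ 15.8 V

The wiper splits the pot into (1−α)R = 531.9 Ω above and αR = 2168 Ω below.
Lower section ‖ load = 2054 Ω.
V_wiper = 19.9 × 2054/(531.9 + 2054) = 15.8 V.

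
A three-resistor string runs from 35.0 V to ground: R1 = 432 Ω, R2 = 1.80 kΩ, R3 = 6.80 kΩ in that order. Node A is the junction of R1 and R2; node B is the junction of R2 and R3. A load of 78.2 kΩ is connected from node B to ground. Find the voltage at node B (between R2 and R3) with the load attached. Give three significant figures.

V ≈ 25.8 V

At node B, R3 is in parallel with the load: R3‖R_L = 6256 Ω.
Below node A the resistance is R2 + (R3‖R_L) = 8056 Ω, so V_A = 35.0 × 8056/8488 = 33.22 V.
Then V_B = V_A × (R3‖R_L)/(R2 + R3‖R_L) = 33.22 × 6256/8056 = 25.8 V.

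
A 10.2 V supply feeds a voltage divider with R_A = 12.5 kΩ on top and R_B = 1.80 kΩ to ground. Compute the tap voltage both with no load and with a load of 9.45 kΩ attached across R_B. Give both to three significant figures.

Unloaded: 1.28 V; loaded: 1.10 V

Open-circuit: V = 10.2 × 1.80/(12.5 + 1.80) = 1.28 V.
With the load, R_B becomes R_B‖R_L = 1.512 kΩ, so V = 10.2 × 1.512/14.01 = 1.10 V.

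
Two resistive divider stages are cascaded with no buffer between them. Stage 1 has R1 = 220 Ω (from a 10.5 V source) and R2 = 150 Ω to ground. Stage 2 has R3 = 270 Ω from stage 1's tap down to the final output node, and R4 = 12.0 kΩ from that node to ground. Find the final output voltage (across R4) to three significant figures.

Stage 2 presents R3+R4 = 12270 Ω as a load on stage 1's tap.
Stage 1's lower leg becomes R2‖(R3+R4) = 148.2 Ω, so V_mid = 10.5 × 148.2/368.2 = 4.226 V.
Stage 2 is itself unloaded: V_out = V_mid × R4/(R3+R4) = 4.226 × 12000/12270 = 4.13 V.

V_out ≈ 4.13 V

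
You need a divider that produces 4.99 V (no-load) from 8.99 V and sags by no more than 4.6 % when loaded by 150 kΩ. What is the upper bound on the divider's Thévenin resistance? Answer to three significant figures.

R_th ≤ 7.23 kΩ

Loading drop = R_th/(R_th + R_L) ≤ 0.0460, so R_th ≤ R_L · ε/(1−ε) = 150 kΩ × 0.0460/0.9540 = 7.23 kΩ.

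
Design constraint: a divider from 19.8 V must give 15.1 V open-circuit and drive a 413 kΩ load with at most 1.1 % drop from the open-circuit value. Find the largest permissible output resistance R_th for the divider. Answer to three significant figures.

Loading drop = R_th/(R_th + R_L) ≤ 0.0110, so R_th ≤ R_L · ε/(1−ε) = 413 kΩ × 0.0110/0.9890 = 4.59 kΩ.
(Any R1, R2 with R2/(R1+R2) = 0.763 and R1‖R2 ≤ 4.59 kΩ will meet the spec.)

R_th ≤ 4.59 kΩ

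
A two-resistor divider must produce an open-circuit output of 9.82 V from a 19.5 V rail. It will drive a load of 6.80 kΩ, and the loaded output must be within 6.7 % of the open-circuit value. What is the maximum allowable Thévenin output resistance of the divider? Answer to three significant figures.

Loading drop = R_th/(R_th + R_L) ≤ 0.0670, so R_th ≤ R_L · ε/(1−ε) = 6.80 kΩ × 0.0670/0.9330 = 488 Ω.

R_th ≤ 488 Ω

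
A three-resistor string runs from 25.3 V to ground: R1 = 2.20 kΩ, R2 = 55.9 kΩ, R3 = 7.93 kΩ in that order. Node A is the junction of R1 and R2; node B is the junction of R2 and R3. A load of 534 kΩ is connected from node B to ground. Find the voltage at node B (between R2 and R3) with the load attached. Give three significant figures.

At node B, R3 is in parallel with the load: R3‖R_L = 7.814 kΩ.
Below node A the resistance is R2 + (R3‖R_L) = 63.71 kΩ, so V_A = 25.3 × 63.71/65.91 = 24.46 V.
Then V_B = V_A × (R3‖R_L)/(R2 + R3‖R_L) = 24.46 × 7.814/63.71 = 3.00 V.

V ≈ 3.00 V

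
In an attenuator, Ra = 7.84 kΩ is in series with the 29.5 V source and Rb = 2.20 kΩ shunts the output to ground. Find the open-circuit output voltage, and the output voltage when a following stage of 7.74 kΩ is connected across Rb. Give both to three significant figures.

Open-circuit: V = 29.5 × 2.20/(7.84 + 2.20) = 6.46 V.
With the load, Rb becomes Rb‖R_L = 1.713 kΩ, so V = 29.5 × 1.713/9.553 = 5.29 V.

Unloaded: 6.46 V; loaded: 5.29 V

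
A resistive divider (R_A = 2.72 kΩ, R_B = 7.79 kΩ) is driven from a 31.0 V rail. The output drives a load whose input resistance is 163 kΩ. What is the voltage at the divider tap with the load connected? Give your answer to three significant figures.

V_out ≈ 22.7 V

The load sits in parallel with R_B: R_B‖R_L = (7.79 × 163) / (7.79 + 163) = 7.435 kΩ.
V_out = 31.0 × 7.435 / (2.72 + 7.435) = 31.0 × 7.435/10.15 = 22.7 V.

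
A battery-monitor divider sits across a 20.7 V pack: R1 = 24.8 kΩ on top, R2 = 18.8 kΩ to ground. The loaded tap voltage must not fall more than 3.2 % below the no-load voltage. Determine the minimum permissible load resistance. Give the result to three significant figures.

R_L(min) ≈ 323 kΩ

Output resistance R_th = R1‖R2 = (24.8 × 18.8)/43.60 = 10.69 kΩ.
The fractional drop is R_th/(R_th + R_L); requiring this ≤ 0.0320 gives R_L ≥ R_th(1/0.0320 − 1) = 10.69 × 30.25 = 323 kΩ.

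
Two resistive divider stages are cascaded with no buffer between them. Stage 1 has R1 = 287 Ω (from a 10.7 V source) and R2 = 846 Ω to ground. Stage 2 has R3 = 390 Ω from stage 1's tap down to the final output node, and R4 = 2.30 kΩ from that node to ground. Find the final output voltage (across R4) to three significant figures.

V_out ≈ 6.33 V

Stage 2 presents R3+R4 = 2690 Ω as a load on stage 1's tap.
Stage 1's lower leg becomes R2‖(R3+R4) = 643.6 Ω, so V_mid = 10.7 × 643.6/930.6 = 7.400 V.
Stage 2 is itself unloaded: V_out = V_mid × R4/(R3+R4) = 7.400 × 2300/2690 = 6.33 V.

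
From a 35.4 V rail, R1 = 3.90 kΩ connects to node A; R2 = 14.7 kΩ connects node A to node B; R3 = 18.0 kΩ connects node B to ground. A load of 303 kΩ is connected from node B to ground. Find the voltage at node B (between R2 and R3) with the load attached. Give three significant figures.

At node B, R3 is in parallel with the load: R3‖R_L = 16.99 kΩ.
Below node A the resistance is R2 + (R3‖R_L) = 31.69 kΩ, so V_A = 35.4 × 31.69/35.59 = 31.52 V.
Then V_B = V_A × (R3‖R_L)/(R2 + R3‖R_L) = 31.52 × 16.99/31.69 = 16.9 V.

V ≈ 16.9 V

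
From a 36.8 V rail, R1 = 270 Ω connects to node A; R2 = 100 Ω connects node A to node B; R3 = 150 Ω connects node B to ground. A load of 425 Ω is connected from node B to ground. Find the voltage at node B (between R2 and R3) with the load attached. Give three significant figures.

V ≈ 8.48 V

At node B, R3 is in parallel with the load: R3‖R_L = 110.9 Ω.
Below node A the resistance is R2 + (R3‖R_L) = 210.9 Ω, so V_A = 36.8 × 210.9/480.9 = 16.14 V.
Then V_B = V_A × (R3‖R_L)/(R2 + R3‖R_L) = 16.14 × 110.9/210.9 = 8.48 V.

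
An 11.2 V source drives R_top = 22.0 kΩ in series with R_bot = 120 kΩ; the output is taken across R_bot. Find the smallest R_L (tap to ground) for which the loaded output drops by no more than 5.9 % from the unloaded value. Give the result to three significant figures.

R_L(min) ≈ 297 kΩ

Output resistance R_th = R_top‖R_bot = (22.0 × 120)/142.0 = 18.59 kΩ.
The fractional drop is R_th/(R_th + R_L); requiring this ≤ 0.0590 gives R_L ≥ R_th(1/0.0590 − 1) = 18.59 × 15.95 = 297 kΩ.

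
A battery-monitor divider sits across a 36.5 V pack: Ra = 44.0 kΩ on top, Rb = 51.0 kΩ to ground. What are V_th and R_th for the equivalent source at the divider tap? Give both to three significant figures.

V_th is the open-circuit tap voltage: 36.5 × 51.0/(44.0 + 51.0) = 19.6 V.
With the supply zeroed, Ra and Rb appear in parallel from the tap: R_th = Ra‖Rb = (44.0 × 51.0)/95.00 = 23.6 kΩ.

V_th = 19.6 V, R_th = 23.6 kΩ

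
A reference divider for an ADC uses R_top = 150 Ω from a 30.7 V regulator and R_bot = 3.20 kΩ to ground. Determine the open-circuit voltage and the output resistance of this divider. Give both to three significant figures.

V_th = 29.3 V, R_th = 143 Ω

V_th is the open-circuit tap voltage: 30.7 × 3200/(150 + 3200) = 29.3 V.
With the supply zeroed, R_top and R_bot appear in parallel from the tap: R_th = R_top‖R_bot = (150 × 3200)/3350 = 143 Ω.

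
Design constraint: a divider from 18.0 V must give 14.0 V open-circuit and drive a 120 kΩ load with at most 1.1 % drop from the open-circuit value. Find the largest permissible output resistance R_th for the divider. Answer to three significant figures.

R_th ≤ 1.33 kΩ

Loading drop = R_th/(R_th + R_L) ≤ 0.0110, so R_th ≤ R_L · ε/(1−ε) = 120 kΩ × 0.0110/0.9890 = 1.33 kΩ.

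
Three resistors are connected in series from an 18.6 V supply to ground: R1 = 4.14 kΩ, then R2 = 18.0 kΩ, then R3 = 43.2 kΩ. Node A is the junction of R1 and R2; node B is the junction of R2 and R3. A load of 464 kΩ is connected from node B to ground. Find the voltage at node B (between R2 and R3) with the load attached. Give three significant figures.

V ≈ 11.9 V

At node B, R3 is in parallel with the load: R3‖R_L = 39.52 kΩ.
Below node A the resistance is R2 + (R3‖R_L) = 57.52 kΩ, so V_A = 18.6 × 57.52/61.66 = 17.35 V.
Then V_B = V_A × (R3‖R_L)/(R2 + R3‖R_L) = 17.35 × 39.52/57.52 = 11.9 V.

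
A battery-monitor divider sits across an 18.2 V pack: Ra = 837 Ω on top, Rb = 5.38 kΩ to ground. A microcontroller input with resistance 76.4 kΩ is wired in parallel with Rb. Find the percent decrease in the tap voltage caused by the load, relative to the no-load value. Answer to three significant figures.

The divider's output (Thévenin) resistance is Ra‖Rb = 724.3 Ω.
Fractional drop under load = R_th/(R_th + R_L) = 724.3 / (724.3 + 76400) = 0.009392.
So the output falls by 0.939 %.

0.939 %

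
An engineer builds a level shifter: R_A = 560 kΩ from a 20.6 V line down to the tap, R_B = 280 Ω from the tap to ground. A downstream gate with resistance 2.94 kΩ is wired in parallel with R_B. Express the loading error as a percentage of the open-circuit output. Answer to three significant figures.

The divider's output (Thévenin) resistance is R_A‖R_B = 279.9 Ω.
Fractional drop under load = R_th/(R_th + R_L) = 279.9 / (279.9 + 2940) = 0.08692.
So the output falls by 8.69 %.

8.69 %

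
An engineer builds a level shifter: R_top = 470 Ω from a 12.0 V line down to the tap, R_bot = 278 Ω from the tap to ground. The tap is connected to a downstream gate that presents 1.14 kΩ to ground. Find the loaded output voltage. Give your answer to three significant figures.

The load sits in parallel with R_bot: R_bot‖R_L = (278 × 1140) / (278 + 1140) = 223.5 Ω.
V_out = 12.0 × 223.5 / (470 + 223.5) = 12.0 × 223.5/693.5 = 3.87 V.
(Unloaded it would have been 4.46 V.)

V_out ≈ 3.87 V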